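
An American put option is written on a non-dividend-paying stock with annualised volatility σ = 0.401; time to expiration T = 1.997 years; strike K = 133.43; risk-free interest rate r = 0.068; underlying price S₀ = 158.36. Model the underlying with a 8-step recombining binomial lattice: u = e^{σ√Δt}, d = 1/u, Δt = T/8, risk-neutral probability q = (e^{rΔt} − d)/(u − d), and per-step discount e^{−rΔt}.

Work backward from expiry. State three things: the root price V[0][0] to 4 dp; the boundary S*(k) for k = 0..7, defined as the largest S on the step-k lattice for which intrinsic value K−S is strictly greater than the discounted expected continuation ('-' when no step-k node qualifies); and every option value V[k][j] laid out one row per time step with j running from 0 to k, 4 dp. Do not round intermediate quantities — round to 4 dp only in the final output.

price = 15.7204
boundary = - - - - 71.0563 86.8187 71.0563 86.8187
tree:
15.7204
23.3006 8.4564
33.5374 13.5627 3.4889
46.6490 21.1933 6.1718 0.8457
62.3737 32.0681 10.7247 1.6951 0.0000
75.2743 46.6113 18.1978 3.3973 0.0000 0.0000
85.8328 62.3737 29.8646 6.8091 0.0000 0.0000 0.0000
94.4743 75.2743 46.6113 13.6472 0.0000 0.0000 0.0000 0.0000
101.5470 85.8328 62.3737 27.3523 0.0000 0.0000 0.0000 0.0000 0.0000

params: Δt=0.24963 u=1.22183 d=0.81844 q=0.49252 e^(-rΔt)=0.98317
t_8 payoffs: 101.5470 85.8328 62.3737 27.3523 0.0000 0.0000 0.0000 0.0000 0.0000
t_7: node(7,0) S=38.9557 payoff=94.4743 vs cont=92.2286 → 94.4743 [stop]  node(7,1) S=58.1557 payoff=75.2743 vs cont=73.0286 → 75.2743 [stop]  node(7,2) S=86.8187 payoff=46.6113 vs cont=44.3655 → 46.6113 [stop]  node(7,3) S=129.6089 payoff=3.8211 vs cont=13.6472 → 13.6472 [wait]  node(7,4) S=193.4890 payoff=0.0000 vs cont=0.0000 → 0.0000 [wait]  node(7,5) S=288.8535 payoff=0.0000 vs cont=0.0000 → 0.0000 [wait]  node(7,6) S=431.2202 payoff=0.0000 vs cont=0.0000 → 0.0000 [wait]  node(7,7) S=643.7548 payoff=0.0000 vs cont=0.0000 → 0.0000 [wait]  ⇒ S*(7)=86.8187
t_6: node(6,0) S=47.5972 payoff=85.8328 vs cont=83.5870 → 85.8328 [stop]  node(6,1) S=71.0563 payoff=62.3737 vs cont=60.1279 → 62.3737 [stop]  node(6,2) S=106.0777 payoff=27.3523 vs cont=29.8646 → 29.8646 [wait]  node(6,3) S=158.3600 payoff=0.0000 vs cont=6.8091 → 6.8091 [wait]  node(6,4) S=236.4106 payoff=0.0000 vs cont=0.0000 → 0.0000 [wait]  node(6,5) S=352.9298 payoff=0.0000 vs cont=0.0000 → 0.0000 [wait]  node(6,6) S=526.8776 payoff=0.0000 vs cont=0.0000 → 0.0000 [wait]  ⇒ S*(6)=71.0563
t_5: node(5,0) S=58.1557 payoff=75.2743 vs cont=73.0286 → 75.2743 [stop]  node(5,1) S=86.8187 payoff=46.6113 vs cont=45.5820 → 46.6113 [stop]  node(5,2) S=129.6089 payoff=3.8211 vs cont=18.1978 → 18.1978 [wait]  node(5,3) S=193.4890 payoff=0.0000 vs cont=3.3973 → 3.3973 [wait]  node(5,4) S=288.8535 payoff=0.0000 vs cont=0.0000 → 0.0000 [wait]  node(5,5) S=431.2202 payoff=0.0000 vs cont=0.0000 → 0.0000 [wait]  ⇒ S*(5)=86.8187
t_4: node(4,0) S=71.0563 payoff=62.3737 vs cont=60.1279 → 62.3737 [stop]  node(4,1) S=106.0777 payoff=27.3523 vs cont=32.0681 → 32.0681 [wait]  node(4,2) S=158.3600 payoff=0.0000 vs cont=10.7247 → 10.7247 [wait]  node(4,3) S=236.4106 payoff=0.0000 vs cont=1.6951 → 1.6951 [wait]  node(4,4) S=352.9298 payoff=0.0000 vs cont=0.0000 → 0.0000 [wait]  ⇒ S*(4)=71.0563
t_3: node(3,0) S=86.8187 payoff=46.6113 vs cont=46.6490 → 46.6490 [wait]  node(3,1) S=129.6089 payoff=3.8211 vs cont=21.1933 → 21.1933 [wait]  node(3,2) S=193.4890 payoff=0.0000 vs cont=6.1718 → 6.1718 [wait]  node(3,3) S=288.8535 payoff=0.0000 vs cont=0.8457 → 0.8457 [wait]  ⇒ S*(3)=-
t_2: node(2,0) S=106.0777 payoff=27.3523 vs cont=33.5374 → 33.5374 [wait]  node(2,1) S=158.3600 payoff=0.0000 vs cont=13.5627 → 13.5627 [wait]  node(2,2) S=236.4106 payoff=0.0000 vs cont=3.4889 → 3.4889 [wait]  ⇒ S*(2)=-
t_1: node(1,0) S=129.6089 payoff=3.8211 vs cont=23.3006 → 23.3006 [wait]  node(1,1) S=193.4890 payoff=0.0000 vs cont=8.4564 → 8.4564 [wait]  ⇒ S*(1)=-
t_0: node(0,0) S=158.3600 payoff=0.0000 vs cont=15.7204 → 15.7204 [wait]  ⇒ S*(0)=-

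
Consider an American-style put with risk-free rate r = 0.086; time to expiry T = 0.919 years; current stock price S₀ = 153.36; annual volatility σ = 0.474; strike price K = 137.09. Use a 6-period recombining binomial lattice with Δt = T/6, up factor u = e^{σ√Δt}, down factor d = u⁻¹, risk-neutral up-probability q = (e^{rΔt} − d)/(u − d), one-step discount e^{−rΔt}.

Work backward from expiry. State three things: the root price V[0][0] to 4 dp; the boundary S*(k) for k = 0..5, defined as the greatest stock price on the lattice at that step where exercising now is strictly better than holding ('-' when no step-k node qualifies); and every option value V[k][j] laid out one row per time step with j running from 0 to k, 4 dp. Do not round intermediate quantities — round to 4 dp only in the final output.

Δt=0.15317, u=1.20383, d=0.83068, q=0.48929, disc=e^(-rΔt)=0.98691
k=6 terminal: V=max(K-S,0) → 86.7024 64.0681 31.2664 0.0000 0.0000 0.0000 0.0000
k=5: j=0 S=60.6581 intr=76.4319 cont=74.6380 V=76.4319[EX]; j=1 S=87.9059 intr=49.1841 cont=47.3901 V=49.1841[EX]; j=2 S=127.3935 intr=9.6965 cont=15.7591 V=15.7591[hold]; j=3 S=184.6192 intr=0.0000 cont=0.0000 V=0.0000[hold]; j=4 S=267.5508 intr=0.0000 cont=0.0000 V=0.0000[hold]; j=5 S=387.7355 intr=0.0000 cont=0.0000 V=0.0000[hold]  S*(5)=87.9059
k=4: j=0 S=73.0219 intr=64.0681 cont=62.2741 V=64.0681[EX]; j=1 S=105.8236 intr=31.2664 cont=32.4000 V=32.4000[hold]; j=2 S=153.3600 intr=0.0000 cont=7.9430 V=7.9430[hold]; j=3 S=222.2499 intr=0.0000 cont=0.0000 V=0.0000[hold]; j=4 S=322.0853 intr=0.0000 cont=0.0000 V=0.0000[hold]  S*(4)=73.0219
k=3: j=0 S=87.9059 intr=49.1841 cont=47.9376 V=49.1841[EX]; j=1 S=127.3935 intr=9.6965 cont=20.1660 V=20.1660[hold]; j=2 S=184.6192 intr=0.0000 cont=4.0035 V=4.0035[hold]; j=3 S=267.5508 intr=0.0000 cont=0.0000 V=0.0000[hold]  S*(3)=87.9059
k=2: j=0 S=105.8236 intr=31.2664 cont=34.5280 V=34.5280[hold]; j=1 S=153.3600 intr=0.0000 cont=12.0974 V=12.0974[hold]; j=2 S=222.2499 intr=0.0000 cont=2.0179 V=2.0179[hold]  S*(2)=-
k=1: j=0 S=127.3935 intr=9.6965 cont=23.2448 V=23.2448[hold]; j=1 S=184.6192 intr=0.0000 cont=7.0718 V=7.0718[hold]  S*(1)=-
k=0: j=0 S=153.3600 intr=0.0000 cont=15.1309 V=15.1309[hold]  S*(0)=-

price = 15.1309
boundary = - - - 87.9059 73.0219 87.9059
tree:
15.1309
23.2448 7.0718
34.5280 12.0974 2.0179
49.1841 20.1660 4.0035 0.0000
64.0681 32.4000 7.9430 0.0000 0.0000
76.4319 49.1841 15.7591 0.0000 0.0000 0.0000
86.7024 64.0681 31.2664 0.0000 0.0000 0.0000 0.0000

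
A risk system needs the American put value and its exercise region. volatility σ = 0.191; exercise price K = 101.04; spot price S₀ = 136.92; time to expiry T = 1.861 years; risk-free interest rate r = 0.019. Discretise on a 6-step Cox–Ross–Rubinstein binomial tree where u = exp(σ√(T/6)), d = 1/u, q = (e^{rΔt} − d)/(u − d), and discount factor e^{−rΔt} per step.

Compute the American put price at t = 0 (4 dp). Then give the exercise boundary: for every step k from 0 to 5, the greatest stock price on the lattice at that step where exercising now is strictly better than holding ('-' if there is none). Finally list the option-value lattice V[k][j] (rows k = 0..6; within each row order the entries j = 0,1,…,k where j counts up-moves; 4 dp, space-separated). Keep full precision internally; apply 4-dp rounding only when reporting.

price = 1.4822
boundary = - - - - - 80.4417
tree:
1.4822
2.6402 0.3470
4.6210 0.6997 0.0000
7.9008 1.4110 0.0000 0.0000
13.0734 2.8453 0.0000 0.0000 0.0000
20.5983 5.7376 0.0000 0.0000 0.0000 0.0000
28.7157 11.5698 0.0000 0.0000 0.0000 0.0000 0.0000

params: Δt=0.31017 u=1.11224 d=0.89909 q=0.50116 e^(-rΔt)=0.99412
t_6 payoffs: 28.7157 11.5698 0.0000 0.0000 0.0000 0.0000 0.0000
t_5: node(5,0) S=80.4417 payoff=20.5983 vs cont=20.0046 → 20.5983 [stop]  node(5,1) S=99.5120 payoff=1.5280 vs cont=5.7376 → 5.7376 [wait]  node(5,2) S=123.1033 payoff=0.0000 vs cont=0.0000 → 0.0000 [wait]  node(5,3) S=152.2874 payoff=0.0000 vs cont=0.0000 → 0.0000 [wait]  node(5,4) S=188.3902 payoff=0.0000 vs cont=0.0000 → 0.0000 [wait]  node(5,5) S=233.0519 payoff=0.0000 vs cont=0.0000 → 0.0000 [wait]  ⇒ S*(5)=80.4417
t_4: node(4,0) S=89.4702 payoff=11.5698 vs cont=13.0734 → 13.0734 [wait]  node(4,1) S=110.6809 payoff=0.0000 vs cont=2.8453 → 2.8453 [wait]  node(4,2) S=136.9200 payoff=0.0000 vs cont=0.0000 → 0.0000 [wait]  node(4,3) S=169.3796 payoff=0.0000 vs cont=0.0000 → 0.0000 [wait]  node(4,4) S=209.5345 payoff=0.0000 vs cont=0.0000 → 0.0000 [wait]  ⇒ S*(4)=-
t_3: node(3,0) S=99.5120 payoff=1.5280 vs cont=7.9008 → 7.9008 [wait]  node(3,1) S=123.1033 payoff=0.0000 vs cont=1.4110 → 1.4110 [wait]  node(3,2) S=152.2874 payoff=0.0000 vs cont=0.0000 → 0.0000 [wait]  node(3,3) S=188.3902 payoff=0.0000 vs cont=0.0000 → 0.0000 [wait]  ⇒ S*(3)=-
t_2: node(2,0) S=110.6809 payoff=0.0000 vs cont=4.6210 → 4.6210 [wait]  node(2,1) S=136.9200 payoff=0.0000 vs cont=0.6997 → 0.6997 [wait]  node(2,2) S=169.3796 payoff=0.0000 vs cont=0.0000 → 0.0000 [wait]  ⇒ S*(2)=-
t_1: node(1,0) S=123.1033 payoff=0.0000 vs cont=2.6402 → 2.6402 [wait]  node(1,1) S=152.2874 payoff=0.0000 vs cont=0.3470 → 0.3470 [wait]  ⇒ S*(1)=-
t_0: node(0,0) S=136.9200 payoff=0.0000 vs cont=1.4822 → 1.4822 [wait]  ⇒ S*(0)=-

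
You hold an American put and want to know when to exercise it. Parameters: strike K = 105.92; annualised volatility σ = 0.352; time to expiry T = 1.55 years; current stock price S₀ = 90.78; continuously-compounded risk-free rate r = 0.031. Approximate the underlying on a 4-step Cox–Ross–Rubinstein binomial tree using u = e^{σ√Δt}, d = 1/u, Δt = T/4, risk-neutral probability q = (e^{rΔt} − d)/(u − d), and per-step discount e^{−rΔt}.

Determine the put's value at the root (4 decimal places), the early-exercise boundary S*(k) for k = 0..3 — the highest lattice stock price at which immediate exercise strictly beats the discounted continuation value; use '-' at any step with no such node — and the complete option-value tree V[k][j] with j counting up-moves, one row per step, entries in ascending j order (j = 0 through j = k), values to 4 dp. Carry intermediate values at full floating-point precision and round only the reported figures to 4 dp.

params: Δt=0.38750 u=1.24498 d=0.80323 q=0.47280 e^(-rΔt)=0.98806
t_4 payoffs: 68.1330 47.3512 15.1400 0.0000 0.0000
t_3: node(3,0) S=47.0440 payoff=58.8760 vs cont=57.6112 → 58.8760 [stop]  node(3,1) S=72.9169 payoff=33.0031 vs cont=31.7383 → 33.0031 [stop]  node(3,2) S=113.0191 payoff=0.0000 vs cont=7.8866 → 7.8866 [wait]  node(3,3) S=175.1764 payoff=0.0000 vs cont=0.0000 → 0.0000 [wait]  ⇒ S*(3)=72.9169
t_2: node(2,0) S=58.5688 payoff=47.3512 vs cont=46.0864 → 47.3512 [stop]  node(2,1) S=90.7800 payoff=15.1400 vs cont=20.8758 → 20.8758 [wait]  node(2,2) S=140.7064 payoff=0.0000 vs cont=4.1082 → 4.1082 [wait]  ⇒ S*(2)=58.5688
t_1: node(1,0) S=72.9169 payoff=33.0031 vs cont=34.4178 → 34.4178 [wait]  node(1,1) S=113.0191 payoff=0.0000 vs cont=12.7936 → 12.7936 [wait]  ⇒ S*(1)=-
t_0: node(0,0) S=90.7800 payoff=15.1400 vs cont=23.9051 → 23.9051 [wait]  ⇒ S*(0)=-

price = 23.9051
boundary = - - 58.5688 72.9169
tree:
23.9051
34.4178 12.7936
47.3512 20.8758 4.1082
58.8760 33.0031 7.8866 0.0000
68.1330 47.3512 15.1400 0.0000 0.0000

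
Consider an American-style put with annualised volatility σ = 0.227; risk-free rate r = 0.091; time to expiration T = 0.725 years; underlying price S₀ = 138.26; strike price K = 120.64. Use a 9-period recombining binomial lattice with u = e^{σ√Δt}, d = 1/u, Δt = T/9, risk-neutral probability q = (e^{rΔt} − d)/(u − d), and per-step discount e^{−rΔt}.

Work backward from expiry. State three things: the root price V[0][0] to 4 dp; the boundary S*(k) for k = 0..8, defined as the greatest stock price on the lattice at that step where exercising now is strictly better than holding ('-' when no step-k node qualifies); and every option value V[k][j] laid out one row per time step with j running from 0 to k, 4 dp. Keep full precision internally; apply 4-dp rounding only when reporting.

price = 2.1267
boundary = - - - - - 100.1828 106.8499 100.1828 106.8499
tree:
2.1267
3.5505 0.9474
5.7805 1.7065 0.3162
9.1375 3.0104 0.6234 0.0598
13.9521 5.1764 1.2133 0.1312 0.0000
20.4572 8.6217 2.3231 0.2880 0.0000 0.0000
26.7082 13.7901 4.3532 0.6320 0.0000 0.0000 0.0000
32.5692 20.4572 7.9185 1.3870 0.0000 0.0000 0.0000 0.0000
38.0645 26.7082 13.7901 3.0437 0.0000 0.0000 0.0000 0.0000 0.0000
43.2169 32.5692 20.4572 6.6794 0.0000 0.0000 0.0000 0.0000 0.0000 0.0000

Δt=0.08056  u=1.06655  d=0.93760  q=0.54096  discount=0.99270
step 9 (expiry): payoffs max(K−S,0) = 43.2169 32.5692 20.4572 6.6794 0.0000 0.0000 0.0000 0.0000 0.0000 0.0000
step 8: (k=8,j=0): S=82.5755, (K−S)⁺=38.0645, hold=37.1834 ⇒ V=38.0645 exercise | (k=8,j=1): S=93.9318, (K−S)⁺=26.7082, hold=25.8271 ⇒ V=26.7082 exercise | (k=8,j=2): S=106.8499, (K−S)⁺=13.7901, hold=12.9090 ⇒ V=13.7901 exercise | (k=8,j=3): S=121.5445, (K−S)⁺=0.0000, hold=3.0437 ⇒ V=3.0437 continue | (k=8,j=4): S=138.2600, (K−S)⁺=0.0000, hold=0.0000 ⇒ V=0.0000 continue | (k=8,j=5): S=157.2743, (K−S)⁺=0.0000, hold=0.0000 ⇒ V=0.0000 continue | (k=8,j=6): S=178.9036, (K−S)⁺=0.0000, hold=0.0000 ⇒ V=0.0000 continue | (k=8,j=7): S=203.5075, (K−S)⁺=0.0000, hold=0.0000 ⇒ V=0.0000 continue | (k=8,j=8): S=231.4951, (K−S)⁺=0.0000, hold=0.0000 ⇒ V=0.0000 continue  boundary S*=106.8499
step 7: (k=7,j=0): S=88.0708, (K−S)⁺=32.5692, hold=31.6881 ⇒ V=32.5692 exercise | (k=7,j=1): S=100.1828, (K−S)⁺=20.4572, hold=19.5761 ⇒ V=20.4572 exercise | (k=7,j=2): S=113.9606, (K−S)⁺=6.6794, hold=7.9185 ⇒ V=7.9185 continue | (k=7,j=3): S=129.6331, (K−S)⁺=0.0000, hold=1.3870 ⇒ V=1.3870 continue | (k=7,j=4): S=147.4610, (K−S)⁺=0.0000, hold=0.0000 ⇒ V=0.0000 continue | (k=7,j=5): S=167.7407, (K−S)⁺=0.0000, hold=0.0000 ⇒ V=0.0000 continue | (k=7,j=6): S=190.8094, (K−S)⁺=0.0000, hold=0.0000 ⇒ V=0.0000 continue | (k=7,j=7): S=217.0507, (K−S)⁺=0.0000, hold=0.0000 ⇒ V=0.0000 continue  boundary S*=100.1828
step 6: (k=6,j=0): S=93.9318, (K−S)⁺=26.7082, hold=25.8271 ⇒ V=26.7082 exercise | (k=6,j=1): S=106.8499, (K−S)⁺=13.7901, hold=13.5744 ⇒ V=13.7901 exercise | (k=6,j=2): S=121.5445, (K−S)⁺=0.0000, hold=4.3532 ⇒ V=4.3532 continue | (k=6,j=3): S=138.2600, (K−S)⁺=0.0000, hold=0.6320 ⇒ V=0.6320 continue | (k=6,j=4): S=157.2743, (K−S)⁺=0.0000, hold=0.0000 ⇒ V=0.0000 continue | (k=6,j=5): S=178.9036, (K−S)⁺=0.0000, hold=0.0000 ⇒ V=0.0000 continue | (k=6,j=6): S=203.5075, (K−S)⁺=0.0000, hold=0.0000 ⇒ V=0.0000 continue  boundary S*=106.8499
step 5: (k=5,j=0): S=100.1828, (K−S)⁺=20.4572, hold=19.5761 ⇒ V=20.4572 exercise | (k=5,j=1): S=113.9606, (K−S)⁺=6.6794, hold=8.6217 ⇒ V=8.6217 continue | (k=5,j=2): S=129.6331, (K−S)⁺=0.0000, hold=2.3231 ⇒ V=2.3231 continue | (k=5,j=3): S=147.4610, (K−S)⁺=0.0000, hold=0.2880 ⇒ V=0.2880 continue | (k=5,j=4): S=167.7407, (K−S)⁺=0.0000, hold=0.0000 ⇒ V=0.0000 continue | (k=5,j=5): S=190.8094, (K−S)⁺=0.0000, hold=0.0000 ⇒ V=0.0000 continue  boundary S*=100.1828
step 4: (k=4,j=0): S=106.8499, (K−S)⁺=13.7901, hold=13.9521 ⇒ V=13.9521 continue | (k=4,j=1): S=121.5445, (K−S)⁺=0.0000, hold=5.1764 ⇒ V=5.1764 continue | (k=4,j=2): S=138.2600, (K−S)⁺=0.0000, hold=1.2133 ⇒ V=1.2133 continue | (k=4,j=3): S=157.2743, (K−S)⁺=0.0000, hold=0.1312 ⇒ V=0.1312 continue | (k=4,j=4): S=178.9036, (K−S)⁺=0.0000, hold=0.0000 ⇒ V=0.0000 continue  boundary S*=-
step 3: (k=3,j=0): S=113.9606, (K−S)⁺=6.6794, hold=9.1375 ⇒ V=9.1375 continue | (k=3,j=1): S=129.6331, (K−S)⁺=0.0000, hold=3.0104 ⇒ V=3.0104 continue | (k=3,j=2): S=147.4610, (K−S)⁺=0.0000, hold=0.6234 ⇒ V=0.6234 continue | (k=3,j=3): S=167.7407, (K−S)⁺=0.0000, hold=0.0598 ⇒ V=0.0598 continue  boundary S*=-
step 2: (k=2,j=0): S=121.5445, (K−S)⁺=0.0000, hold=5.7805 ⇒ V=5.7805 continue | (k=2,j=1): S=138.2600, (K−S)⁺=0.0000, hold=1.7065 ⇒ V=1.7065 continue | (k=2,j=2): S=157.2743, (K−S)⁺=0.0000, hold=0.3162 ⇒ V=0.3162 continue  boundary S*=-
step 1: (k=1,j=0): S=129.6331, (K−S)⁺=0.0000, hold=3.5505 ⇒ V=3.5505 continue | (k=1,j=1): S=147.4610, (K−S)⁺=0.0000, hold=0.9474 ⇒ V=0.9474 continue  boundary S*=-
step 0: (k=0,j=0): S=138.2600, (K−S)⁺=0.0000, hold=2.1267 ⇒ V=2.1267 continue  boundary S*=-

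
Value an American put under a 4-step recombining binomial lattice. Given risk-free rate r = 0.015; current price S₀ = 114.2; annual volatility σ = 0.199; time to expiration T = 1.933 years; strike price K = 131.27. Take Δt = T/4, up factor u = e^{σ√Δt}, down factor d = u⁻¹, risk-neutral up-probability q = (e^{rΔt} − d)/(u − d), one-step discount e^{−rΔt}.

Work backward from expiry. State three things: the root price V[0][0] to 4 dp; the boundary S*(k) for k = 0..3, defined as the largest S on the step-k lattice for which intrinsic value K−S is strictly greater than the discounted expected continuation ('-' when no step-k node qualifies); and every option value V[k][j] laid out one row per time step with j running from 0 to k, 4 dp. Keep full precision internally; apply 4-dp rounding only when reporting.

Δt=0.48325, u=1.14836, d=0.87080, q=0.49168, disc=e^(-rΔt)=0.99278
k=4 terminal: V=max(K-S,0) → 65.6026 44.6720 17.0700 0.0000 0.0000
k=3: j=0 S=75.4100 intr=55.8600 cont=54.9119 V=55.8600[EX]; j=1 S=99.4459 intr=31.8241 cont=30.8760 V=31.8241[EX]; j=2 S=131.1430 intr=0.1270 cont=8.6143 V=8.6143[hold]; j=3 S=172.9431 intr=0.0000 cont=0.0000 V=0.0000[hold]  S*(3)=99.4459
k=2: j=0 S=86.5980 intr=44.6720 cont=43.7239 V=44.6720[EX]; j=1 S=114.2000 intr=17.0700 cont=20.2648 V=20.2648[hold]; j=2 S=150.5998 intr=0.0000 cont=4.3472 V=4.3472[hold]  S*(2)=86.5980
k=1: j=0 S=99.4459 intr=31.8241 cont=32.4355 V=32.4355[hold]; j=1 S=131.1430 intr=0.1270 cont=12.3486 V=12.3486[hold]  S*(1)=-
k=0: j=0 S=114.2000 intr=17.0700 cont=22.3962 V=22.3962[hold]  S*(0)=-

price = 22.3962
boundary = - - 86.5980 99.4459
tree:
22.3962
32.4355 12.3486
44.6720 20.2648 4.3472
55.8600 31.8241 8.6143 0.0000
65.6026 44.6720 17.0700 0.0000 0.0000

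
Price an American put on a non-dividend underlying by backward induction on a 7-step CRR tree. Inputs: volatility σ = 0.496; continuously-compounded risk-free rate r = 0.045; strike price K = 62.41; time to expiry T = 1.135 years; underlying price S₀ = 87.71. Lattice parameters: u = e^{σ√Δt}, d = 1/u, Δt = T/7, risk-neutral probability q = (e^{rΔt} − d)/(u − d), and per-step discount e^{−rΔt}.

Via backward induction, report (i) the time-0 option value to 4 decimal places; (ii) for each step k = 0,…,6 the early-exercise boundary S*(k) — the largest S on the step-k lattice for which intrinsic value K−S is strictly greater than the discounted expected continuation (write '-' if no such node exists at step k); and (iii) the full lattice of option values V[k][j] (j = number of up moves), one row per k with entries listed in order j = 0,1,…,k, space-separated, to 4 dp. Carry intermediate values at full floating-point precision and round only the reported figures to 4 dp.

price = 5.3047
boundary = - - - - - 32.3112 39.4542
tree:
5.3047
8.0316 2.2934
11.8424 3.8329 0.5824
16.8979 6.2910 1.1037 0.0000
23.1405 10.0786 2.0915 0.0000 0.0000
30.0988 15.6065 3.9635 0.0000 0.0000 0.0000
35.9485 22.9558 7.5111 0.0000 0.0000 0.0000 0.0000
40.7392 30.0988 14.2339 0.0000 0.0000 0.0000 0.0000 0.0000

Δt=0.16214  u=1.22107  d=0.81896  q=0.46845  discount=0.99273
step 7 (expiry): payoffs max(K−S,0) = 40.7392 30.0988 14.2339 0.0000 0.0000 0.0000 0.0000 0.0000
step 6: (k=6,j=0): S=26.4615, (K−S)⁺=35.9485, hold=35.4948 ⇒ V=35.9485 exercise | (k=6,j=1): S=39.4542, (K−S)⁺=22.9558, hold=22.5021 ⇒ V=22.9558 exercise | (k=6,j=2): S=58.8262, (K−S)⁺=3.5838, hold=7.5111 ⇒ V=7.5111 continue | (k=6,j=3): S=87.7100, (K−S)⁺=0.0000, hold=0.0000 ⇒ V=0.0000 continue | (k=6,j=4): S=130.7758, (K−S)⁺=0.0000, hold=0.0000 ⇒ V=0.0000 continue | (k=6,j=5): S=194.9869, (K−S)⁺=0.0000, hold=0.0000 ⇒ V=0.0000 continue | (k=6,j=6): S=290.7259, (K−S)⁺=0.0000, hold=0.0000 ⇒ V=0.0000 continue  boundary S*=39.4542
step 5: (k=5,j=0): S=32.3112, (K−S)⁺=30.0988, hold=29.6450 ⇒ V=30.0988 exercise | (k=5,j=1): S=48.1761, (K−S)⁺=14.2339, hold=15.6065 ⇒ V=15.6065 continue | (k=5,j=2): S=71.8307, (K−S)⁺=0.0000, hold=3.9635 ⇒ V=3.9635 continue | (k=5,j=3): S=107.0997, (K−S)⁺=0.0000, hold=0.0000 ⇒ V=0.0000 continue | (k=5,j=4): S=159.6858, (K−S)⁺=0.0000, hold=0.0000 ⇒ V=0.0000 continue | (k=5,j=5): S=238.0919, (K−S)⁺=0.0000, hold=0.0000 ⇒ V=0.0000 continue  boundary S*=32.3112
step 4: (k=4,j=0): S=39.4542, (K−S)⁺=22.9558, hold=23.1405 ⇒ V=23.1405 continue | (k=4,j=1): S=58.8262, (K−S)⁺=3.5838, hold=10.0786 ⇒ V=10.0786 continue | (k=4,j=2): S=87.7100, (K−S)⁺=0.0000, hold=2.0915 ⇒ V=2.0915 continue | (k=4,j=3): S=130.7758, (K−S)⁺=0.0000, hold=0.0000 ⇒ V=0.0000 continue | (k=4,j=4): S=194.9869, (K−S)⁺=0.0000, hold=0.0000 ⇒ V=0.0000 continue  boundary S*=-
step 3: (k=3,j=0): S=48.1761, (K−S)⁺=14.2339, hold=16.8979 ⇒ V=16.8979 continue | (k=3,j=1): S=71.8307, (K−S)⁺=0.0000, hold=6.2910 ⇒ V=6.2910 continue | (k=3,j=2): S=107.0997, (K−S)⁺=0.0000, hold=1.1037 ⇒ V=1.1037 continue | (k=3,j=3): S=159.6858, (K−S)⁺=0.0000, hold=0.0000 ⇒ V=0.0000 continue  boundary S*=-
step 2: (k=2,j=0): S=58.8262, (K−S)⁺=3.5838, hold=11.8424 ⇒ V=11.8424 continue | (k=2,j=1): S=87.7100, (K−S)⁺=0.0000, hold=3.8329 ⇒ V=3.8329 continue | (k=2,j=2): S=130.7758, (K−S)⁺=0.0000, hold=0.5824 ⇒ V=0.5824 continue  boundary S*=-
step 1: (k=1,j=0): S=71.8307, (K−S)⁺=0.0000, hold=8.0316 ⇒ V=8.0316 continue | (k=1,j=1): S=107.0997, (K−S)⁺=0.0000, hold=2.2934 ⇒ V=2.2934 continue  boundary S*=-
step 0: (k=0,j=0): S=87.7100, (K−S)⁺=0.0000, hold=5.3047 ⇒ V=5.3047 continue  boundary S*=-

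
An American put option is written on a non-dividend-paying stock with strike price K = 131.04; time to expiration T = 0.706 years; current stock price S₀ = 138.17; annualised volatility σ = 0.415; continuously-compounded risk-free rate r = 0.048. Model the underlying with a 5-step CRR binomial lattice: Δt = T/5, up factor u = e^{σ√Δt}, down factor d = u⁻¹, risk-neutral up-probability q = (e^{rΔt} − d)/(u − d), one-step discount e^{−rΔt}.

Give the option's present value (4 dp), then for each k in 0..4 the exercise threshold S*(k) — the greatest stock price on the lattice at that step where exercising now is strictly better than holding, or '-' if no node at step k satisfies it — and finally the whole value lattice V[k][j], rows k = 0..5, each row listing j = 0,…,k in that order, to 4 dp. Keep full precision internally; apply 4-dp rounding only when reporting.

Δt=0.14120  u=1.16876  d=0.85561  q=0.48281  discount=0.99325
step 5 (expiry): payoffs max(K−S,0) = 67.6839 44.4957 12.8206 0.0000 0.0000 0.0000
step 4: (k=4,j=0): S=74.0480, (K−S)⁺=56.9920, hold=56.1069 ⇒ V=56.9920 exercise | (k=4,j=1): S=101.1495, (K−S)⁺=29.8905, hold=29.0054 ⇒ V=29.8905 exercise | (k=4,j=2): S=138.1700, (K−S)⁺=0.0000, hold=6.5859 ⇒ V=6.5859 continue | (k=4,j=3): S=188.7400, (K−S)⁺=0.0000, hold=0.0000 ⇒ V=0.0000 continue | (k=4,j=4): S=257.8186, (K−S)⁺=0.0000, hold=0.0000 ⇒ V=0.0000 continue  boundary S*=101.1495
step 3: (k=3,j=0): S=86.5443, (K−S)⁺=44.4957, hold=43.6106 ⇒ V=44.4957 exercise | (k=3,j=1): S=118.2194, (K−S)⁺=12.8206, hold=18.5129 ⇒ V=18.5129 continue | (k=3,j=2): S=161.4875, (K−S)⁺=0.0000, hold=3.3832 ⇒ V=3.3832 continue | (k=3,j=3): S=220.5917, (K−S)⁺=0.0000, hold=0.0000 ⇒ V=0.0000 continue  boundary S*=86.5443
step 2: (k=2,j=0): S=101.1495, (K−S)⁺=29.8905, hold=31.7352 ⇒ V=31.7352 continue | (k=2,j=1): S=138.1700, (K−S)⁺=0.0000, hold=11.1324 ⇒ V=11.1324 continue | (k=2,j=2): S=188.7400, (K−S)⁺=0.0000, hold=1.7379 ⇒ V=1.7379 continue  boundary S*=-
step 1: (k=1,j=0): S=118.2194, (K−S)⁺=12.8206, hold=21.6408 ⇒ V=21.6408 continue | (k=1,j=1): S=161.4875, (K−S)⁺=0.0000, hold=6.5521 ⇒ V=6.5521 continue  boundary S*=-
step 0: (k=0,j=0): S=138.1700, (K−S)⁺=0.0000, hold=14.2589 ⇒ V=14.2589 continue  boundary S*=-

price = 14.2589
boundary = - - - 86.5443 101.1495
tree:
14.2589
21.6408 6.5521
31.7352 11.1324 1.7379
44.4957 18.5129 3.3832 0.0000
56.9920 29.8905 6.5859 0.0000 0.0000
67.6839 44.4957 12.8206 0.0000 0.0000 0.0000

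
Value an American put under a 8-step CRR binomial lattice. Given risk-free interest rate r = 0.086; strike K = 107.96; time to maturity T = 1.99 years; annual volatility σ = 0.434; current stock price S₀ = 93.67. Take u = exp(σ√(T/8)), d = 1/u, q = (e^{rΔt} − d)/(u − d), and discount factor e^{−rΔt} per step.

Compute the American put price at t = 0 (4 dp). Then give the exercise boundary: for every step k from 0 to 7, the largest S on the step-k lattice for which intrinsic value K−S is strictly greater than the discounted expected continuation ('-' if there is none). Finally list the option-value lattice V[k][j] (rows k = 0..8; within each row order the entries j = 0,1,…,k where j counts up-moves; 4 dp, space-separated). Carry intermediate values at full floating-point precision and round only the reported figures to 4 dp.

price = 24.7195
boundary = - - 60.7559 48.9308 60.7559 48.9308 60.7559 75.4388
tree:
24.7195
34.6497 15.6935
47.2041 23.3868 8.5500
59.0292 33.8090 13.8023 3.5787
68.5527 47.2041 21.6540 6.4151 0.8487
76.2227 59.0292 32.7530 11.3050 1.7193 0.0000
82.3998 68.5527 47.2041 19.4774 3.4826 0.0000 0.0000
87.3746 76.2227 59.0292 32.5212 7.0545 0.0000 0.0000 0.0000
91.3812 82.3998 68.5527 47.2041 14.2900 0.0000 0.0000 0.0000 0.0000

Δt=0.24875  u=1.24167  d=0.80537  q=0.49566  discount=0.97883
step 8 (expiry): payoffs max(K−S,0) = 91.3812 82.3998 68.5527 47.2041 14.2900 0.0000 0.0000 0.0000 0.0000
step 7: (k=7,j=0): S=20.5854, (K−S)⁺=87.3746, hold=85.0896 ⇒ V=87.3746 exercise | (k=7,j=1): S=31.7373, (K−S)⁺=76.2227, hold=73.9377 ⇒ V=76.2227 exercise | (k=7,j=2): S=48.9308, (K−S)⁺=59.0292, hold=56.7442 ⇒ V=59.0292 exercise | (k=7,j=3): S=75.4388, (K−S)⁺=32.5212, hold=30.2362 ⇒ V=32.5212 exercise | (k=7,j=4): S=116.3072, (K−S)⁺=0.0000, hold=7.0545 ⇒ V=7.0545 continue | (k=7,j=5): S=179.3158, (K−S)⁺=0.0000, hold=0.0000 ⇒ V=0.0000 continue | (k=7,j=6): S=276.4589, (K−S)⁺=0.0000, hold=0.0000 ⇒ V=0.0000 continue | (k=7,j=7): S=426.2286, (K−S)⁺=0.0000, hold=0.0000 ⇒ V=0.0000 continue  boundary S*=75.4388
step 6: (k=6,j=0): S=25.5602, (K−S)⁺=82.3998, hold=80.1148 ⇒ V=82.3998 exercise | (k=6,j=1): S=39.4073, (K−S)⁺=68.5527, hold=66.2677 ⇒ V=68.5527 exercise | (k=6,j=2): S=60.7559, (K−S)⁺=47.2041, hold=44.9191 ⇒ V=47.2041 exercise | (k=6,j=3): S=93.6700, (K−S)⁺=14.2900, hold=19.4774 ⇒ V=19.4774 continue | (k=6,j=4): S=144.4151, (K−S)⁺=0.0000, hold=3.4826 ⇒ V=3.4826 continue | (k=6,j=5): S=222.6509, (K−S)⁺=0.0000, hold=0.0000 ⇒ V=0.0000 continue | (k=6,j=6): S=343.2705, (K−S)⁺=0.0000, hold=0.0000 ⇒ V=0.0000 continue  boundary S*=60.7559
step 5: (k=5,j=0): S=31.7373, (K−S)⁺=76.2227, hold=73.9377 ⇒ V=76.2227 exercise | (k=5,j=1): S=48.9308, (K−S)⁺=59.0292, hold=56.7442 ⇒ V=59.0292 exercise | (k=5,j=2): S=75.4388, (K−S)⁺=32.5212, hold=32.7530 ⇒ V=32.7530 continue | (k=5,j=3): S=116.3072, (K−S)⁺=0.0000, hold=11.3050 ⇒ V=11.3050 continue | (k=5,j=4): S=179.3158, (K−S)⁺=0.0000, hold=1.7193 ⇒ V=1.7193 continue | (k=5,j=5): S=276.4589, (K−S)⁺=0.0000, hold=0.0000 ⇒ V=0.0000 continue  boundary S*=48.9308
step 4: (k=4,j=0): S=39.4073, (K−S)⁺=68.5527, hold=66.2677 ⇒ V=68.5527 exercise | (k=4,j=1): S=60.7559, (K−S)⁺=47.2041, hold=45.0315 ⇒ V=47.2041 exercise | (k=4,j=2): S=93.6700, (K−S)⁺=14.2900, hold=21.6540 ⇒ V=21.6540 continue | (k=4,j=3): S=144.4151, (K−S)⁺=0.0000, hold=6.4151 ⇒ V=6.4151 continue | (k=4,j=4): S=222.6509, (K−S)⁺=0.0000, hold=0.8487 ⇒ V=0.8487 continue  boundary S*=60.7559
step 3: (k=3,j=0): S=48.9308, (K−S)⁺=59.0292, hold=56.7442 ⇒ V=59.0292 exercise | (k=3,j=1): S=75.4388, (K−S)⁺=32.5212, hold=33.8090 ⇒ V=33.8090 continue | (k=3,j=2): S=116.3072, (K−S)⁺=0.0000, hold=13.8023 ⇒ V=13.8023 continue | (k=3,j=3): S=179.3158, (K−S)⁺=0.0000, hold=3.5787 ⇒ V=3.5787 continue  boundary S*=48.9308
step 2: (k=2,j=0): S=60.7559, (K−S)⁺=47.2041, hold=45.5438 ⇒ V=47.2041 exercise | (k=2,j=1): S=93.6700, (K−S)⁺=14.2900, hold=23.3868 ⇒ V=23.3868 continue | (k=2,j=2): S=144.4151, (K−S)⁺=0.0000, hold=8.5500 ⇒ V=8.5500 continue  boundary S*=60.7559
step 1: (k=1,j=0): S=75.4388, (K−S)⁺=32.5212, hold=34.6497 ⇒ V=34.6497 continue | (k=1,j=1): S=116.3072, (K−S)⁺=0.0000, hold=15.6935 ⇒ V=15.6935 continue  boundary S*=-
step 0: (k=0,j=0): S=93.6700, (K−S)⁺=14.2900, hold=24.7195 ⇒ V=24.7195 continue  boundary S*=-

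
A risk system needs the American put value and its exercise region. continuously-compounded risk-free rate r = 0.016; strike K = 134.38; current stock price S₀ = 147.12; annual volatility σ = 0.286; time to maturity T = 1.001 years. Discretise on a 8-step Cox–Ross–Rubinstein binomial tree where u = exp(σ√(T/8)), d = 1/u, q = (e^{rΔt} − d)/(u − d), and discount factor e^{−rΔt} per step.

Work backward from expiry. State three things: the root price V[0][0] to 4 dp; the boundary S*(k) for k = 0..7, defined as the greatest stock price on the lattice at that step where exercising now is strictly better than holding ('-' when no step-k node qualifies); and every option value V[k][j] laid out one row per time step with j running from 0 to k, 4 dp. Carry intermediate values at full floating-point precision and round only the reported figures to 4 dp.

Δt=0.12512, u=1.10646, d=0.90378, q=0.48462, disc=e^(-rΔt)=0.99800
k=8 terminal: V=max(K-S,0) → 68.8889 54.2021 36.2217 14.2091 0.0000 0.0000 0.0000 0.0000 0.0000
k=7: j=0 S=72.4633 intr=61.9167 cont=61.6479 V=61.9167[EX]; j=1 S=88.7137 intr=45.6663 cont=45.3975 V=45.6663[EX]; j=2 S=108.6083 intr=25.7717 cont=25.5029 V=25.7717[EX]; j=3 S=132.9644 intr=1.4156 cont=7.3085 V=7.3085[hold]; j=4 S=162.7826 intr=0.0000 cont=0.0000 V=0.0000[hold]; j=5 S=199.2876 intr=0.0000 cont=0.0000 V=0.0000[hold]; j=6 S=243.9791 intr=0.0000 cont=0.0000 V=0.0000[hold]; j=7 S=298.6930 intr=0.0000 cont=0.0000 V=0.0000[hold]  S*(7)=108.6083
k=6: j=0 S=80.1779 intr=54.2021 cont=53.9334 V=54.2021[EX]; j=1 S=98.1583 intr=36.2217 cont=35.9530 V=36.2217[EX]; j=2 S=120.1709 intr=14.2091 cont=16.7904 V=16.7904[hold]; j=3 S=147.1200 intr=0.0000 cont=3.7591 V=3.7591[hold]; j=4 S=180.1126 intr=0.0000 cont=0.0000 V=0.0000[hold]; j=5 S=220.5040 intr=0.0000 cont=0.0000 V=0.0000[hold]; j=6 S=269.9534 intr=0.0000 cont=0.0000 V=0.0000[hold]  S*(6)=98.1583
k=5: j=0 S=88.7137 intr=45.6663 cont=45.3975 V=45.6663[EX]; j=1 S=108.6083 intr=25.7717 cont=26.7514 V=26.7514[hold]; j=2 S=132.9644 intr=1.4156 cont=10.4543 V=10.4543[hold]; j=3 S=162.7826 intr=0.0000 cont=1.9335 V=1.9335[hold]; j=4 S=199.2876 intr=0.0000 cont=0.0000 V=0.0000[hold]; j=5 S=243.9791 intr=0.0000 cont=0.0000 V=0.0000[hold]  S*(5)=88.7137
k=4: j=0 S=98.1583 intr=36.2217 cont=36.4268 V=36.4268[hold]; j=1 S=120.1709 intr=14.2091 cont=18.8158 V=18.8158[hold]; j=2 S=147.1200 intr=0.0000 cont=6.3123 V=6.3123[hold]; j=3 S=180.1126 intr=0.0000 cont=0.9945 V=0.9945[hold]; j=4 S=220.5040 intr=0.0000 cont=0.0000 V=0.0000[hold]  S*(4)=-
k=3: j=0 S=108.6083 intr=25.7717 cont=27.8364 V=27.8364[hold]; j=1 S=132.9644 intr=1.4156 cont=12.7309 V=12.7309[hold]; j=2 S=162.7826 intr=0.0000 cont=3.7277 V=3.7277[hold]; j=3 S=199.2876 intr=0.0000 cont=0.5115 V=0.5115[hold]  S*(3)=-
k=2: j=0 S=120.1709 intr=14.2091 cont=20.4750 V=20.4750[hold]; j=1 S=147.1200 intr=0.0000 cont=8.3511 V=8.3511[hold]; j=2 S=180.1126 intr=0.0000 cont=2.1648 V=2.1648[hold]  S*(2)=-
k=1: j=0 S=132.9644 intr=1.4156 cont=14.5703 V=14.5703[hold]; j=1 S=162.7826 intr=0.0000 cont=5.3424 V=5.3424[hold]  S*(1)=-
k=0: j=0 S=147.1200 intr=0.0000 cont=10.0781 V=10.0781[hold]  S*(0)=-

price = 10.0781
boundary = - - - - - 88.7137 98.1583 108.6083
tree:
10.0781
14.5703 5.3424
20.4750 8.3511 2.1648
27.8364 12.7309 3.7277 0.5115
36.4268 18.8158 6.3123 0.9945 0.0000
45.6663 26.7514 10.4543 1.9335 0.0000 0.0000
54.2021 36.2217 16.7904 3.7591 0.0000 0.0000 0.0000
61.9167 45.6663 25.7717 7.3085 0.0000 0.0000 0.0000 0.0000
68.8889 54.2021 36.2217 14.2091 0.0000 0.0000 0.0000 0.0000 0.0000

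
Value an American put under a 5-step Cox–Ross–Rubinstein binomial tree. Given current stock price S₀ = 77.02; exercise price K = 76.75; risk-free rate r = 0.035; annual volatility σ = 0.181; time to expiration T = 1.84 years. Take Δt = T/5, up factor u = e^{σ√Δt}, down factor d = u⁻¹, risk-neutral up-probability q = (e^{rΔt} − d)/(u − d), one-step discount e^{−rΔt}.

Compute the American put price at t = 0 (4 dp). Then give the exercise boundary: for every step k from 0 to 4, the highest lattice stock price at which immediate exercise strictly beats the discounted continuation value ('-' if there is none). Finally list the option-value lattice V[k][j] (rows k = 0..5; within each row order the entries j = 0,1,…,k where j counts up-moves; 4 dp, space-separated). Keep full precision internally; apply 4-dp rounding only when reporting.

Δt=0.36800, u=1.11605, d=0.89601, q=0.53149, disc=e^(-rΔt)=0.98720
k=5 terminal: V=max(K-S,0) → 32.2689 21.3453 7.7391 0.0000 0.0000 0.0000
k=4: j=0 S=49.6434 intr=27.1066 cont=26.1244 V=27.1066[EX]; j=1 S=61.8347 intr=14.9153 cont=13.9331 V=14.9153[EX]; j=2 S=77.0200 intr=0.0000 cont=3.5794 V=3.5794[hold]; j=3 S=95.9345 intr=0.0000 cont=0.0000 V=0.0000[hold]; j=4 S=119.4939 intr=0.0000 cont=0.0000 V=0.0000[hold]  S*(4)=61.8347
k=3: j=0 S=55.4047 intr=21.3453 cont=20.3631 V=21.3453[EX]; j=1 S=69.0109 intr=7.7391 cont=8.7766 V=8.7766[hold]; j=2 S=85.9585 intr=0.0000 cont=1.6555 V=1.6555[hold]; j=3 S=107.0681 intr=0.0000 cont=0.0000 V=0.0000[hold]  S*(3)=55.4047
k=2: j=0 S=61.8347 intr=14.9153 cont=14.4775 V=14.9153[EX]; j=1 S=77.0200 intr=0.0000 cont=4.9279 V=4.9279[hold]; j=2 S=95.9345 intr=0.0000 cont=0.7657 V=0.7657[hold]  S*(2)=61.8347
k=1: j=0 S=69.0109 intr=7.7391 cont=9.4842 V=9.4842[hold]; j=1 S=85.9585 intr=0.0000 cont=2.6810 V=2.6810[hold]  S*(1)=-
k=0: j=0 S=77.0200 intr=0.0000 cont=5.7932 V=5.7932[hold]  S*(0)=-

price = 5.7932
boundary = - - 61.8347 55.4047 61.8347
tree:
5.7932
9.4842 2.6810
14.9153 4.9279 0.7657
21.3453 8.7766 1.6555 0.0000
27.1066 14.9153 3.5794 0.0000 0.0000
32.2689 21.3453 7.7391 0.0000 0.0000 0.0000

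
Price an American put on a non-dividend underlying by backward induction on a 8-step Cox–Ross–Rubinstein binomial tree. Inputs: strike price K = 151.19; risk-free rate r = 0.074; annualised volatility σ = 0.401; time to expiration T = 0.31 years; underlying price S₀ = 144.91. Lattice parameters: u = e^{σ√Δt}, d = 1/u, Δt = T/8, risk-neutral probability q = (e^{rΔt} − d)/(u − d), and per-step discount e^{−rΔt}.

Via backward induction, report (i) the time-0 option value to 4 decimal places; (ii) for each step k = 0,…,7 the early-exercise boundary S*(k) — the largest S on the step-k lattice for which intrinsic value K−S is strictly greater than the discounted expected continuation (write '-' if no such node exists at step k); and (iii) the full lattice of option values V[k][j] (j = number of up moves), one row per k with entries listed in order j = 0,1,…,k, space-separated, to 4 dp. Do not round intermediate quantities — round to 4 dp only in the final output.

price = 15.1973
boundary = - - - 114.3544 105.6747 114.3544 123.7470 133.9111
tree:
15.1973
21.0929 9.3525
28.3677 13.8942 4.8363
36.8356 20.0105 7.8199 1.8620
45.5153 27.7639 12.3240 3.3327 0.3929
53.5362 36.8356 18.7956 5.8831 0.7856 0.0000
60.9483 45.5153 27.4430 10.2025 1.5707 0.0000 0.0000
67.7978 53.5362 36.8356 17.2789 3.1407 0.0000 0.0000 0.0000
74.1275 60.9483 45.5153 27.4430 6.2800 0.0000 0.0000 0.0000 0.0000

params: Δt=0.03875 u=1.08214 d=0.92410 q=0.49845 e^(-rΔt)=0.99714
t_8 payoffs: 74.1275 60.9483 45.5153 27.4430 6.2800 0.0000 0.0000 0.0000 0.0000
t_7: node(7,0) S=83.3922 payoff=67.7978 vs cont=67.3649 → 67.7978 [stop]  node(7,1) S=97.6538 payoff=53.5362 vs cont=53.1033 → 53.5362 [stop]  node(7,2) S=114.3544 payoff=36.8356 vs cont=36.4027 → 36.8356 [stop]  node(7,3) S=133.9111 payoff=17.2789 vs cont=16.8460 → 17.2789 [stop]  node(7,4) S=156.8123 payoff=0.0000 vs cont=3.1407 → 3.1407 [wait]  node(7,5) S=183.6301 payoff=0.0000 vs cont=0.0000 → 0.0000 [wait]  node(7,6) S=215.0343 payoff=0.0000 vs cont=0.0000 → 0.0000 [wait]  node(7,7) S=251.8091 payoff=0.0000 vs cont=0.0000 → 0.0000 [wait]  ⇒ S*(7)=133.9111
t_6: node(6,0) S=90.2417 payoff=60.9483 vs cont=60.5154 → 60.9483 [stop]  node(6,1) S=105.6747 payoff=45.5153 vs cont=45.0824 → 45.5153 [stop]  node(6,2) S=123.7470 payoff=27.4430 vs cont=27.0101 → 27.4430 [stop]  node(6,3) S=144.9100 payoff=6.2800 vs cont=10.2025 → 10.2025 [wait]  node(6,4) S=169.6923 payoff=0.0000 vs cont=1.5707 → 1.5707 [wait]  node(6,5) S=198.7128 payoff=0.0000 vs cont=0.0000 → 0.0000 [wait]  node(6,6) S=232.6964 payoff=0.0000 vs cont=0.0000 → 0.0000 [wait]  ⇒ S*(6)=123.7470
t_5: node(5,0) S=97.6538 payoff=53.5362 vs cont=53.1033 → 53.5362 [stop]  node(5,1) S=114.3544 payoff=36.8356 vs cont=36.4027 → 36.8356 [stop]  node(5,2) S=133.9111 payoff=17.2789 vs cont=18.7956 → 18.7956 [wait]  node(5,3) S=156.8123 payoff=0.0000 vs cont=5.8831 → 5.8831 [wait]  node(5,4) S=183.6301 payoff=0.0000 vs cont=0.7856 → 0.7856 [wait]  node(5,5) S=215.0343 payoff=0.0000 vs cont=0.0000 → 0.0000 [wait]  ⇒ S*(5)=114.3544
t_4: node(4,0) S=105.6747 payoff=45.5153 vs cont=45.0824 → 45.5153 [stop]  node(4,1) S=123.7470 payoff=27.4430 vs cont=27.7639 → 27.7639 [wait]  node(4,2) S=144.9100 payoff=6.2800 vs cont=12.3240 → 12.3240 [wait]  node(4,3) S=169.6923 payoff=0.0000 vs cont=3.3327 → 3.3327 [wait]  node(4,4) S=198.7128 payoff=0.0000 vs cont=0.3929 → 0.3929 [wait]  ⇒ S*(4)=105.6747
t_3: node(3,0) S=114.3544 payoff=36.8356 vs cont=36.5622 → 36.8356 [stop]  node(3,1) S=133.9111 payoff=17.2789 vs cont=20.0105 → 20.0105 [wait]  node(3,2) S=156.8123 payoff=0.0000 vs cont=7.8199 → 7.8199 [wait]  node(3,3) S=183.6301 payoff=0.0000 vs cont=1.8620 → 1.8620 [wait]  ⇒ S*(3)=114.3544
t_2: node(2,0) S=123.7470 payoff=27.4430 vs cont=28.3677 → 28.3677 [wait]  node(2,1) S=144.9100 payoff=6.2800 vs cont=13.8942 → 13.8942 [wait]  node(2,2) S=169.6923 payoff=0.0000 vs cont=4.8363 → 4.8363 [wait]  ⇒ S*(2)=-
t_1: node(1,0) S=133.9111 payoff=17.2789 vs cont=21.0929 → 21.0929 [wait]  node(1,1) S=156.8123 payoff=0.0000 vs cont=9.3525 → 9.3525 [wait]  ⇒ S*(1)=-
t_0: node(0,0) S=144.9100 payoff=6.2800 vs cont=15.1973 → 15.1973 [wait]  ⇒ S*(0)=-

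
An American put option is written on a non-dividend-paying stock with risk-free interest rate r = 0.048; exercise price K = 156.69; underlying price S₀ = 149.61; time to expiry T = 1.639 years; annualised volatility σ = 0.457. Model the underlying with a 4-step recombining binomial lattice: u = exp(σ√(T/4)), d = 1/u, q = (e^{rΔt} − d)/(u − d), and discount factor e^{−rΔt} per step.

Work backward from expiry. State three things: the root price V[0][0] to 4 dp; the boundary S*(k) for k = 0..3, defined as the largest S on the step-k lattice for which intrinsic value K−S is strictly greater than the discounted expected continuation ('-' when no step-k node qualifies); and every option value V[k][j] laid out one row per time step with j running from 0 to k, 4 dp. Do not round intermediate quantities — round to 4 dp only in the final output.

price = 33.0822
boundary = - - 83.3430 111.6644
tree:
33.0822
50.2947 14.3713
73.3470 25.4939 1.9786
94.4853 45.0256 3.7428 0.0000
110.2622 73.3470 7.0800 0.0000 0.0000

Δt=0.40975, u=1.33982, d=0.74637, q=0.46085, disc=e^(-rΔt)=0.98052
k=4 terminal: V=max(K-S,0) → 110.2622 73.3470 7.0800 0.0000 0.0000
k=3: j=0 S=62.2047 intr=94.4853 cont=91.4336 V=94.4853[EX]; j=1 S=111.6644 intr=45.0256 cont=41.9739 V=45.0256[EX]; j=2 S=200.4501 intr=0.0000 cont=3.7428 V=3.7428[hold]; j=3 S=359.8303 intr=0.0000 cont=0.0000 V=0.0000[hold]  S*(3)=111.6644
k=2: j=0 S=83.3430 intr=73.3470 cont=70.2953 V=73.3470[EX]; j=1 S=149.6100 intr=7.0800 cont=25.4939 V=25.4939[hold]; j=2 S=268.5666 intr=0.0000 cont=1.9786 V=1.9786[hold]  S*(2)=83.3430
k=1: j=0 S=111.6644 intr=45.0256 cont=50.2947 V=50.2947[hold]; j=1 S=200.4501 intr=0.0000 cont=14.3713 V=14.3713[hold]  S*(1)=-
k=0: j=0 S=149.6100 intr=7.0800 cont=33.0822 V=33.0822[hold]  S*(0)=-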